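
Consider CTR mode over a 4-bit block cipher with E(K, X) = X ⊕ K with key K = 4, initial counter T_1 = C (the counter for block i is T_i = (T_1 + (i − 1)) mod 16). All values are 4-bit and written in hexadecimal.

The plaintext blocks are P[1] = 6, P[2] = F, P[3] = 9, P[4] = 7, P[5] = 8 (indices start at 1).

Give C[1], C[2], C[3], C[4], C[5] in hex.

C[1] = E, C[2] = 6, C[3] = 3, C[4] = C, C[5] = C

CTR encryption: S_i = E(K, T_i) where T_i is the counter for block i; C_i = P_i ⊕ S_i.
C[1]: T = C, S = E(K, T) = 8; 6 ⊕ 8 = E.
C[2]: T = D, S = E(K, T) = 9; F ⊕ 9 = 6.
C[3]: T = E, S = E(K, T) = A; 9 ⊕ A = 3.
C[4]: T = F, S = E(K, T) = B; 7 ⊕ B = C.
C[5]: T = 0, S = E(K, T) = 4; 8 ⊕ 4 = C.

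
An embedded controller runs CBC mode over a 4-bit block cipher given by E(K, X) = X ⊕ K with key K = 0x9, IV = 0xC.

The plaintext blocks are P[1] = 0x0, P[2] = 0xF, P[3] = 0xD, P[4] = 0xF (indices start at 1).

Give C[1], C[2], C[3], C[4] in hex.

CBC encryption: C_i = E(K, P_i ⊕ C_{i−1}), with C_{0} = IV.
C[1]: P[1] ⊕ 0xC = 0xC; E(K, 0xC) = 0x5.
C[2]: P[2] ⊕ 0x5 = 0xA; E(K, 0xA) = 0x3.
C[3]: P[3] ⊕ 0x3 = 0xE; E(K, 0xE) = 0x7.
C[4]: P[4] ⊕ 0x7 = 0x8; E(K, 0x8) = 0x1.

C[1] = 0x5, C[2] = 0x3, C[3] = 0x7, C[4] = 0x1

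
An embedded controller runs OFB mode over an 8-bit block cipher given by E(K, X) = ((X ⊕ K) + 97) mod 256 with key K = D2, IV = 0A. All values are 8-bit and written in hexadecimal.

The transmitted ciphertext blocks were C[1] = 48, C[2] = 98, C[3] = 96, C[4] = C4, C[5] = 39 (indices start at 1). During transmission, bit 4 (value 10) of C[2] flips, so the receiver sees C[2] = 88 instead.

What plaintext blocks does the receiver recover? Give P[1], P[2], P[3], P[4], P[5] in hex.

OFB decryption: S_i = E(K, S_{i−1}) with S_{0} = IV; P_i = C_i ⊕ S_i.
Only C[2] changed, to 88. In OFB, a change in C_i flips the same bit in P_i only; the keystream is unaffected. Decrypting the received ciphertext:
P[1]: S = E(K, 0A) = 6F; 48 ⊕ 6F = 27.
P[2]: S = E(K, 6F) = 54; 88 ⊕ 54 = DC.
P[3]: S = E(K, 54) = 1D; 96 ⊕ 1D = 8B.
P[4]: S = E(K, 1D) = 66; C4 ⊕ 66 = A2.
P[5]: S = E(K, 66) = 4B; 39 ⊕ 4B = 72.
Blocks that differ from the original plaintext: P[2].

P[1] = 27, P[2] = DC, P[3] = 8B, P[4] = A2, P[5] = 72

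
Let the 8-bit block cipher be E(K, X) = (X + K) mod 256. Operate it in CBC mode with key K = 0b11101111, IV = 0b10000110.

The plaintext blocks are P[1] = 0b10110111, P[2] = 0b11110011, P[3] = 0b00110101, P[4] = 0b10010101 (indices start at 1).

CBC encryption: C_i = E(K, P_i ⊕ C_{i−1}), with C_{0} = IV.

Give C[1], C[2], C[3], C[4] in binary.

C[1] = 0b00100000, C[2] = 0b11000010, C[3] = 0b11100110, C[4] = 0b01100010

C[1]: P[1] ⊕ 0b10000110 = 0b00110001; E(K, 0b00110001) = 0b00100000.
C[2]: P[2] ⊕ 0b00100000 = 0b11010011; E(K, 0b11010011) = 0b11000010.
C[3]: P[3] ⊕ 0b11000010 = 0b11110111; E(K, 0b11110111) = 0b11100110.
C[4]: P[4] ⊕ 0b11100110 = 0b01110011; E(K, 0b01110011) = 0b01100010.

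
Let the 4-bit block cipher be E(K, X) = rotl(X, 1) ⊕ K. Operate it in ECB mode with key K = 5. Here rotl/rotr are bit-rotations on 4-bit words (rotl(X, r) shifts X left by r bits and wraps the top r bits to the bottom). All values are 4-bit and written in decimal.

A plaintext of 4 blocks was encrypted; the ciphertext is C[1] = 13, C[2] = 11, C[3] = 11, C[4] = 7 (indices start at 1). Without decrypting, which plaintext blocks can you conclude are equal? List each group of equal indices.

P[2] = P[3]

ECB encrypts each block independently with the same key, so equal ciphertext blocks imply equal plaintext blocks.
C[2] = C[3] = 11, so P[2] = P[3].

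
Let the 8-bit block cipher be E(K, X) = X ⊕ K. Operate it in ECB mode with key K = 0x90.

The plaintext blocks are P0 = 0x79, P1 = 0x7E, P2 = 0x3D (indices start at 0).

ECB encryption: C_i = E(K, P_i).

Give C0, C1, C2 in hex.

C0 = 0xE9, C1 = 0xEE, C2 = 0xAD

C0: E(K, 0x79) = 0xE9.
C1: E(K, 0x7E) = 0xEE.
C2: E(K, 0x3D) = 0xAD.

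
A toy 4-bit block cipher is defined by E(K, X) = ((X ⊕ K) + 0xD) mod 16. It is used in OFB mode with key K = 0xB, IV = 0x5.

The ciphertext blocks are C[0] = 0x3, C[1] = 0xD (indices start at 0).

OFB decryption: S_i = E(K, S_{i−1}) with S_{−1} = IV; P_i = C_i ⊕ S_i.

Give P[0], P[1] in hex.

P[0] = 0x8, P[1] = 0x0

P[0]: S = E(K, 0x5) = 0xB; 0x3 ⊕ 0xB = 0x8.
P[1]: S = E(K, 0xB) = 0xD; 0xD ⊕ 0xD = 0x0.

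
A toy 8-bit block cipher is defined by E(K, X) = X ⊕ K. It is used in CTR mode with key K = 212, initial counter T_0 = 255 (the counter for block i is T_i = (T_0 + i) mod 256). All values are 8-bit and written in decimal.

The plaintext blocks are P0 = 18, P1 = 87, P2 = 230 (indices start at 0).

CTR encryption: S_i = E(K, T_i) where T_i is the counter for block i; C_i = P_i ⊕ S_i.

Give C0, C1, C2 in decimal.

C0 = 57, C1 = 131, C2 = 51

C0: T = 255, S = E(K, T) = 43; 18 ⊕ 43 = 57.
C1: T = 0, S = E(K, T) = 212; 87 ⊕ 212 = 131.
C2: T = 1, S = E(K, T) = 213; 230 ⊕ 213 = 51.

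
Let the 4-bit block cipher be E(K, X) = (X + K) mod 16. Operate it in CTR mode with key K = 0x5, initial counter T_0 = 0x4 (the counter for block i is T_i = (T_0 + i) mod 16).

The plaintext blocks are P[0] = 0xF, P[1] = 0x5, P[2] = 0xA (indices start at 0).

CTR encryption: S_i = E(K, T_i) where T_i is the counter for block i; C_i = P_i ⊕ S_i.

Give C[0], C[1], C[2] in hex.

C[0] = 0x6, C[1] = 0xF, C[2] = 0x1

C[0]: T = 0x4, S = E(K, T) = 0x9; 0xF ⊕ 0x9 = 0x6.
C[1]: T = 0x5, S = E(K, T) = 0xA; 0x5 ⊕ 0xA = 0xF.
C[2]: T = 0x6, S = E(K, T) = 0xB; 0xA ⊕ 0xB = 0x1.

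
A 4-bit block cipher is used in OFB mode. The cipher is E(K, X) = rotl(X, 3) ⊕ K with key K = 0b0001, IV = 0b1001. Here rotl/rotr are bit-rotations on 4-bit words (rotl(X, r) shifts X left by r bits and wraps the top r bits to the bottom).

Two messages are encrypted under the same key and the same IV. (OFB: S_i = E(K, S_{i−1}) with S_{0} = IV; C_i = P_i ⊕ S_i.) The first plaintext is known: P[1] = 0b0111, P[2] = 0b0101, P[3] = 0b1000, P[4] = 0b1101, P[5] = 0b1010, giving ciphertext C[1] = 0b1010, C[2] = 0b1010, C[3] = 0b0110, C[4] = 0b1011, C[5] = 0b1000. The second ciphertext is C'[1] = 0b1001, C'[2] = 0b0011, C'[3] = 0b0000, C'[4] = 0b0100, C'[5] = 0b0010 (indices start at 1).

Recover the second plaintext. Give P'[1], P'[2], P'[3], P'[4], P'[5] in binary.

P'[1] = 0b0100, P'[2] = 0b1100, P'[3] = 0b1110, P'[4] = 0b0010, P'[5] = 0b0000

In OFB with a reused IV, both messages share the same keystream S_i, so C_i ⊕ C'_i = P_i ⊕ P'_i and thus P'_i = P_i ⊕ C_i ⊕ C'_i.
P'[1]: 0b0111 ⊕ 0b1010 ⊕ 0b1001 = 0b0100.
P'[2]: 0b0101 ⊕ 0b1010 ⊕ 0b0011 = 0b1100.
P'[3]: 0b1000 ⊕ 0b0110 ⊕ 0b0000 = 0b1110.
P'[4]: 0b1101 ⊕ 0b1011 ⊕ 0b0100 = 0b0010.
P'[5]: 0b1010 ⊕ 0b1000 ⊕ 0b0010 = 0b0000.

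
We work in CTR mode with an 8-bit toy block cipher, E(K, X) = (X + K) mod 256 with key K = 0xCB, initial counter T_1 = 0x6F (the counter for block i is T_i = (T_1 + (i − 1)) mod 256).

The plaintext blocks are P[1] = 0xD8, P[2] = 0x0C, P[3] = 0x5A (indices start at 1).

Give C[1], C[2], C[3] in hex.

CTR encryption: S_i = E(K, T_i) where T_i is the counter for block i; C_i = P_i ⊕ S_i.
C[1]: T = 0x6F, S = E(K, T) = 0x3A; 0xD8 ⊕ 0x3A = 0xE2.
C[2]: T = 0x70, S = E(K, T) = 0x3B; 0x0C ⊕ 0x3B = 0x37.
C[3]: T = 0x71, S = E(K, T) = 0x3C; 0x5A ⊕ 0x3C = 0x66.

C[1] = 0xE2, C[2] = 0x37, C[3] = 0x66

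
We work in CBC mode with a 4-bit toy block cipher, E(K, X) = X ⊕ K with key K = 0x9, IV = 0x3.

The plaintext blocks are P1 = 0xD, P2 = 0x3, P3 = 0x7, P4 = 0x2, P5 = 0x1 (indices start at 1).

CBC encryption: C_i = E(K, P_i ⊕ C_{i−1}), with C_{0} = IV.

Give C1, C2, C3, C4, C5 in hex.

C1: P1 ⊕ 0x3 = 0xE; E(K, 0xE) = 0x7.
C2: P2 ⊕ 0x7 = 0x4; E(K, 0x4) = 0xD.
C3: P3 ⊕ 0xD = 0xA; E(K, 0xA) = 0x3.
C4: P4 ⊕ 0x3 = 0x1; E(K, 0x1) = 0x8.
C5: P5 ⊕ 0x8 = 0x9; E(K, 0x9) = 0x0.

C1 = 0x7, C2 = 0xD, C3 = 0x3, C4 = 0x8, C5 = 0x0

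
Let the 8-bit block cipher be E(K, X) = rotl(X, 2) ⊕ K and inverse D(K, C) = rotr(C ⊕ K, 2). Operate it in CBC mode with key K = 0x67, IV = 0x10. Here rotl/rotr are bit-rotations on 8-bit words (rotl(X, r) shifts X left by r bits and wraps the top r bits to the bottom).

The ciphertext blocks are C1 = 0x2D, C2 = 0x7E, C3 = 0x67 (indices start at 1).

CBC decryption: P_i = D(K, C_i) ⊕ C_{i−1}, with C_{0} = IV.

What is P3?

P3 = 0x7E

P3: D(K, 0x67) = 0x00; 0x00 ⊕ 0x7E = 0x7E.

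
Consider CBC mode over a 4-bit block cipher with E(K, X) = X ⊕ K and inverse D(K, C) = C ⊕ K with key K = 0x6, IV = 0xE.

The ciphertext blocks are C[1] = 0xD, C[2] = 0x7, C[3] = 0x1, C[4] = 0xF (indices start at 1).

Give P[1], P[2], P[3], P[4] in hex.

P[1] = 0x5, P[2] = 0xC, P[3] = 0x0, P[4] = 0x8

CBC decryption: P_i = D(K, C_i) ⊕ C_{i−1}, with C_{0} = IV.
P[1]: D(K, 0xD) = 0xB; 0xB ⊕ 0xE = 0x5.
P[2]: D(K, 0x7) = 0x1; 0x1 ⊕ 0xD = 0xC.
P[3]: D(K, 0x1) = 0x7; 0x7 ⊕ 0x7 = 0x0.
P[4]: D(K, 0xF) = 0x9; 0x9 ⊕ 0x1 = 0x8.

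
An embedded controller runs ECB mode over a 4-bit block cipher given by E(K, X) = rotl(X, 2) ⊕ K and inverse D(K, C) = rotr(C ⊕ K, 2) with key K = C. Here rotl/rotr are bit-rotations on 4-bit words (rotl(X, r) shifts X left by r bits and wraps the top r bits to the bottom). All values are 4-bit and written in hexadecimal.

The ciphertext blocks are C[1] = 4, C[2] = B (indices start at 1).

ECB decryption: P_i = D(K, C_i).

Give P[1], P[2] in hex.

P[1]: D(K, 4) = 2.
P[2]: D(K, B) = D.

P[1] = 2, P[2] = D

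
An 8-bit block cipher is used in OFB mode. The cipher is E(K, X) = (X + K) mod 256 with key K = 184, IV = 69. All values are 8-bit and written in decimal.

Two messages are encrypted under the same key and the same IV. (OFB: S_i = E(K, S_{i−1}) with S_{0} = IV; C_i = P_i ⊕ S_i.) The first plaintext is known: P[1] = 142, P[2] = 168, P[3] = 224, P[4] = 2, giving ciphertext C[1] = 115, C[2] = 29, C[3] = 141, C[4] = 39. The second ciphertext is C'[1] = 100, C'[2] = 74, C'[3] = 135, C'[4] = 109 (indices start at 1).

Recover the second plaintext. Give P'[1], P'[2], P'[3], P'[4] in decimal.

P'[1] = 153, P'[2] = 255, P'[3] = 234, P'[4] = 72

In OFB with a reused IV, both messages share the same keystream S_i, so C_i ⊕ C'_i = P_i ⊕ P'_i and thus P'_i = P_i ⊕ C_i ⊕ C'_i.
P'[1]: 142 ⊕ 115 ⊕ 100 = 153.
P'[2]: 168 ⊕ 29 ⊕ 74 = 255.
P'[3]: 224 ⊕ 141 ⊕ 135 = 234.
P'[4]: 2 ⊕ 39 ⊕ 109 = 72.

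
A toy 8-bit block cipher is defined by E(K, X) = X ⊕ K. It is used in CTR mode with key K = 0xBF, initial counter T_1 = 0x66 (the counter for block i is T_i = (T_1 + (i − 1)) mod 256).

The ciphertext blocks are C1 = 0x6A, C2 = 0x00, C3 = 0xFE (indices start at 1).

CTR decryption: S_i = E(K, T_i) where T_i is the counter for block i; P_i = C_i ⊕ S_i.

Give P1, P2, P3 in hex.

P1 = 0xB3, P2 = 0xD8, P3 = 0x29

P1: T = 0x66, S = E(K, T) = 0xD9; 0x6A ⊕ 0xD9 = 0xB3.
P2: T = 0x67, S = E(K, T) = 0xD8; 0x00 ⊕ 0xD8 = 0xD8.
P3: T = 0x68, S = E(K, T) = 0xD7; 0xFE ⊕ 0xD7 = 0x29.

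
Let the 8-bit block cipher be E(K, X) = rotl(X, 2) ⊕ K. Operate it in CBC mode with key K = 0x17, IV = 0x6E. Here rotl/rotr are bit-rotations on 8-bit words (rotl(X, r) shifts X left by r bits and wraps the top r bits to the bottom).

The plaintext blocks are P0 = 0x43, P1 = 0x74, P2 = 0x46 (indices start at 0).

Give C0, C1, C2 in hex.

C0 = 0xA3, C1 = 0x48, C2 = 0x2F

CBC encryption: C_i = E(K, P_i ⊕ C_{i−1}), with C_{−1} = IV.
C0: P0 ⊕ 0x6E = 0x2D; E(K, 0x2D) = 0xA3.
C1: P1 ⊕ 0xA3 = 0xD7; E(K, 0xD7) = 0x48.
C2: P2 ⊕ 0x48 = 0x0E; E(K, 0x0E) = 0x2F.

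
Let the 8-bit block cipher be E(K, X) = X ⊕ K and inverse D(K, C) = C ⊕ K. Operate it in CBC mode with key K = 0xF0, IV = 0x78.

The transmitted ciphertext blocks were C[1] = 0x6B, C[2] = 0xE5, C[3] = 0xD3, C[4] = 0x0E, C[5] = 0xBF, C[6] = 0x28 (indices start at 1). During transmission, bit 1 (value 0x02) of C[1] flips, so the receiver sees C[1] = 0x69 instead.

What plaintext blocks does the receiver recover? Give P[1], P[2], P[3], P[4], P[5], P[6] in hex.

CBC decryption: P_i = D(K, C_i) ⊕ C_{i−1}, with C_{0} = IV.
Only C[1] changed, to 0x69. In CBC, a change in C_i garbles P_i and flips the same bit in P_{i+1}. Decrypting the received ciphertext:
P[1]: D(K, 0x69) = 0x99; 0x99 ⊕ 0x78 = 0xE1.
P[2]: D(K, 0xE5) = 0x15; 0x15 ⊕ 0x69 = 0x7C.
P[3]: D(K, 0xD3) = 0x23; 0x23 ⊕ 0xE5 = 0xC6.
P[4]: D(K, 0x0E) = 0xFE; 0xFE ⊕ 0xD3 = 0x2D.
P[5]: D(K, 0xBF) = 0x4F; 0x4F ⊕ 0x0E = 0x41.
P[6]: D(K, 0x28) = 0xD8; 0xD8 ⊕ 0xBF = 0x67.
Blocks that differ from the original plaintext: P[1], P[2].

P[1] = 0xE1, P[2] = 0x7C, P[3] = 0xC6, P[4] = 0x2D, P[5] = 0x41, P[6] = 0x67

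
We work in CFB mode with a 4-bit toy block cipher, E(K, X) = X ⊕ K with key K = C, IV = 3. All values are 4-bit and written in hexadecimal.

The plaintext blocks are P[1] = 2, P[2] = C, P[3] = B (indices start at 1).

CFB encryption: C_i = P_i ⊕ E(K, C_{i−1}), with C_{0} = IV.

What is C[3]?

C[1]: E(K, 3) = F; 2 ⊕ F = D.
C[2]: E(K, D) = 1; C ⊕ 1 = D.
C[3]: E(K, D) = 1; B ⊕ 1 = A.

C[3] = A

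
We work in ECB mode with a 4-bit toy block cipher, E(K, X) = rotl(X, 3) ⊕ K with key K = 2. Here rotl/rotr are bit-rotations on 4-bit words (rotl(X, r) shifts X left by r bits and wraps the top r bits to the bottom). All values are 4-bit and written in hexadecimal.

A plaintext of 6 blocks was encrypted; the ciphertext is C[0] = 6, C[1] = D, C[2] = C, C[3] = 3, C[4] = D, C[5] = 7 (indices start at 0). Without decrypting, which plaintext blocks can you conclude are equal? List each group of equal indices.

P[1] = P[4]

ECB encrypts each block independently with the same key, so equal ciphertext blocks imply equal plaintext blocks.
C[1] = C[4] = D, so P[1] = P[4].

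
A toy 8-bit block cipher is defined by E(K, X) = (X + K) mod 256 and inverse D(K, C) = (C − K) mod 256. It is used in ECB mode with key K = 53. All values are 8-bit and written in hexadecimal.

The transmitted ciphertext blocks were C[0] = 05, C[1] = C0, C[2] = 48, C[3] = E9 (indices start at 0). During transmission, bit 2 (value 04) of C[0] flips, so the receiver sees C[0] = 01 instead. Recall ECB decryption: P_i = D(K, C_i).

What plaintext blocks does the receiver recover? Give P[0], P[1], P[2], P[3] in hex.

Only C[0] changed, to 01. In ECB, a change in C_i affects only P_i. Decrypting the received ciphertext:
P[0]: D(K, 01) = AE.
P[1]: D(K, C0) = 6D.
P[2]: D(K, 48) = F5.
P[3]: D(K, E9) = 96.
Blocks that differ from the original plaintext: P[0].

P[0] = AE, P[1] = 6D, P[2] = F5, P[3] = 96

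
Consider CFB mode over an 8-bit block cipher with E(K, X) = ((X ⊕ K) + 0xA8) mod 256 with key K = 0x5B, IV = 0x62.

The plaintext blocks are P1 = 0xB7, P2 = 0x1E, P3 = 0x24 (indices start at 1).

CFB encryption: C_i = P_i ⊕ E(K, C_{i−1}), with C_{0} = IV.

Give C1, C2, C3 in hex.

C1 = 0x56, C2 = 0xAB, C3 = 0xBC

C1: E(K, 0x62) = 0xE1; 0xB7 ⊕ 0xE1 = 0x56.
C2: E(K, 0x56) = 0xB5; 0x1E ⊕ 0xB5 = 0xAB.
C3: E(K, 0xAB) = 0x98; 0x24 ⊕ 0x98 = 0xBC.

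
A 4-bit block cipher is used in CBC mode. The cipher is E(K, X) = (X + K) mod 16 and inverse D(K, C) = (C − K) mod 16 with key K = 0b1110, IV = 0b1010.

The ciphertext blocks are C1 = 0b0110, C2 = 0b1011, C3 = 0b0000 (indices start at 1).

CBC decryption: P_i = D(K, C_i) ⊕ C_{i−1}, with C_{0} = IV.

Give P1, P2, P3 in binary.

P1: D(K, 0b0110) = 0b1000; 0b1000 ⊕ 0b1010 = 0b0010.
P2: D(K, 0b1011) = 0b1101; 0b1101 ⊕ 0b0110 = 0b1011.
P3: D(K, 0b0000) = 0b0010; 0b0010 ⊕ 0b1011 = 0b1001.

P1 = 0b0010, P2 = 0b1011, P3 = 0b1001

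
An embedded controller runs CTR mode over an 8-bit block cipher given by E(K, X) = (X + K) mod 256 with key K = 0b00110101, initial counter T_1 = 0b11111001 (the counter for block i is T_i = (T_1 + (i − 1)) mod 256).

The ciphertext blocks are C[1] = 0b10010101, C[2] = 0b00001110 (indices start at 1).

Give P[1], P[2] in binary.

P[1] = 0b10111011, P[2] = 0b00100001

CTR decryption: S_i = E(K, T_i) where T_i is the counter for block i; P_i = C_i ⊕ S_i.
P[1]: T = 0b11111001, S = E(K, T) = 0b00101110; 0b10010101 ⊕ 0b00101110 = 0b10111011.
P[2]: T = 0b11111010, S = E(K, T) = 0b00101111; 0b00001110 ⊕ 0b00101111 = 0b00100001.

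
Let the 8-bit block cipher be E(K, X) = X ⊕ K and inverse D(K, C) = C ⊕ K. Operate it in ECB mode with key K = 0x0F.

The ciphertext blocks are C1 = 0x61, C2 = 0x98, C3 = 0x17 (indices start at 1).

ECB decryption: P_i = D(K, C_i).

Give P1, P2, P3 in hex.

P1 = 0x6E, P2 = 0x97, P3 = 0x18

P1: D(K, 0x61) = 0x6E.
P2: D(K, 0x98) = 0x97.
P3: D(K, 0x17) = 0x18.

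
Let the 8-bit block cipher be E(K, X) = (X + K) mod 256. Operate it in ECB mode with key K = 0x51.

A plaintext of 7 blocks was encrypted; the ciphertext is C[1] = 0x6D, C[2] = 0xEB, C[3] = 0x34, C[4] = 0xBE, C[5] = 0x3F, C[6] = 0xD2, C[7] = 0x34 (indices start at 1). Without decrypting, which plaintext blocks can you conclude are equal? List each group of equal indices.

ECB encrypts each block independently with the same key, so equal ciphertext blocks imply equal plaintext blocks.
C[3] = C[7] = 0x34, so P[3] = P[7].

P[3] = P[7]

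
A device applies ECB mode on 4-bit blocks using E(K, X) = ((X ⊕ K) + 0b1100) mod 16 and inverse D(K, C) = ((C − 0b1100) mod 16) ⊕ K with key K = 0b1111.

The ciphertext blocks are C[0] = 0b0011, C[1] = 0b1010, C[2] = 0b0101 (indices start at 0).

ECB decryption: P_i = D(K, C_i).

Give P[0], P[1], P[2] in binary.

P[0] = 0b1000, P[1] = 0b0001, P[2] = 0b0110

P[0]: D(K, 0b0011) = 0b1000.
P[1]: D(K, 0b1010) = 0b0001.
P[2]: D(K, 0b0101) = 0b0110.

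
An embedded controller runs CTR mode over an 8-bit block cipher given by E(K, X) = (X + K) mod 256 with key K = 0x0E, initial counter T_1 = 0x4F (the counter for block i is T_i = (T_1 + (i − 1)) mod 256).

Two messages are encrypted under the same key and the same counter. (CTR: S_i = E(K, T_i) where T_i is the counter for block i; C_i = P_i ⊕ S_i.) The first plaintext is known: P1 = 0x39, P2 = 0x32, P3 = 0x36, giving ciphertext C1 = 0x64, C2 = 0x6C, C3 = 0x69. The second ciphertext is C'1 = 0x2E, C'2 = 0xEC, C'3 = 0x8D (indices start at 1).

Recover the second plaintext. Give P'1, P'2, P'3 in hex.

P'1 = 0x73, P'2 = 0xB2, P'3 = 0xD2

In CTR with a reused counter, both messages share the same keystream S_i, so C_i ⊕ C'_i = P_i ⊕ P'_i and thus P'_i = P_i ⊕ C_i ⊕ C'_i.
P'1: 0x39 ⊕ 0x64 ⊕ 0x2E = 0x73.
P'2: 0x32 ⊕ 0x6C ⊕ 0xEC = 0xB2.
P'3: 0x36 ⊕ 0x69 ⊕ 0x8D = 0xD2.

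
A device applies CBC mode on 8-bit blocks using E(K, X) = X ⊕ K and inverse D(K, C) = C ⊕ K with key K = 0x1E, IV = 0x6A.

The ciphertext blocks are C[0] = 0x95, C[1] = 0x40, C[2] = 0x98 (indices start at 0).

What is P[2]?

CBC decryption: P_i = D(K, C_i) ⊕ C_{i−1}, with C_{−1} = IV.
P[2]: D(K, 0x98) = 0x86; 0x86 ⊕ 0x40 = 0xC6.

P[2] = 0xC6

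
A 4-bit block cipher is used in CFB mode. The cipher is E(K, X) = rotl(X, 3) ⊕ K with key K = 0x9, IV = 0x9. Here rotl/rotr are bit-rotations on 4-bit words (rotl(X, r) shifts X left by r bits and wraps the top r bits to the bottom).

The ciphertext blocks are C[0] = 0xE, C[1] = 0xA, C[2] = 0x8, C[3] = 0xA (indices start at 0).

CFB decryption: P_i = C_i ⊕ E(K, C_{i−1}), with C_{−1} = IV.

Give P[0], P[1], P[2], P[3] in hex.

P[0]: E(K, 0x9) = 0x5; 0xE ⊕ 0x5 = 0xB.
P[1]: E(K, 0xE) = 0xE; 0xA ⊕ 0xE = 0x4.
P[2]: E(K, 0xA) = 0xC; 0x8 ⊕ 0xC = 0x4.
P[3]: E(K, 0x8) = 0xD; 0xA ⊕ 0xD = 0x7.

P[0] = 0xB, P[1] = 0x4, P[2] = 0x4, P[3] = 0x7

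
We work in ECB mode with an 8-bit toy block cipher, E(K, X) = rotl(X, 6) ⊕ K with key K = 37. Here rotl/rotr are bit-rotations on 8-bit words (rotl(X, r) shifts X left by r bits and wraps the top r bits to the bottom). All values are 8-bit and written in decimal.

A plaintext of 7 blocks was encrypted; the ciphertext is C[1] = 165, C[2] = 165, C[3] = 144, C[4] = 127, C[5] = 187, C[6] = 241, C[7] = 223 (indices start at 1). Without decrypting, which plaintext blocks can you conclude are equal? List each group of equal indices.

P[1] = P[2]

ECB encrypts each block independently with the same key, so equal ciphertext blocks imply equal plaintext blocks.
C[1] = C[2] = 165, so P[1] = P[2].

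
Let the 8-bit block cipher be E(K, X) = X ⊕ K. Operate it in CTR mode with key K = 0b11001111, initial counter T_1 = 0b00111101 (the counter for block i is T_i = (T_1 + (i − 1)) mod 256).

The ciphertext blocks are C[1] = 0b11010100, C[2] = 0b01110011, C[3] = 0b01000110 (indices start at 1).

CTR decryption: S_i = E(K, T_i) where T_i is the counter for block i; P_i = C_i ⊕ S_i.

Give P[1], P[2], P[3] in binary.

P[1] = 0b00100110, P[2] = 0b10000010, P[3] = 0b10110110

P[1]: T = 0b00111101, S = E(K, T) = 0b11110010; 0b11010100 ⊕ 0b11110010 = 0b00100110.
P[2]: T = 0b00111110, S = E(K, T) = 0b11110001; 0b01110011 ⊕ 0b11110001 = 0b10000010.
P[3]: T = 0b00111111, S = E(K, T) = 0b11110000; 0b01000110 ⊕ 0b11110000 = 0b10110110.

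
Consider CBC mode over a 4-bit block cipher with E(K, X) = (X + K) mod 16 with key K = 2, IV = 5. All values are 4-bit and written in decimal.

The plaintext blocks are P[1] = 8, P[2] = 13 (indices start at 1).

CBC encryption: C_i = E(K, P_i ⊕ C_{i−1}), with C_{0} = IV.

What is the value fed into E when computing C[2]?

C[1]: P[1] ⊕ 5 = 13; E(K, 13) = 15.
C[2]: P[2] ⊕ 15 = 2; E(K, 2) = 4.
So the input to E for block [2] is 2.

2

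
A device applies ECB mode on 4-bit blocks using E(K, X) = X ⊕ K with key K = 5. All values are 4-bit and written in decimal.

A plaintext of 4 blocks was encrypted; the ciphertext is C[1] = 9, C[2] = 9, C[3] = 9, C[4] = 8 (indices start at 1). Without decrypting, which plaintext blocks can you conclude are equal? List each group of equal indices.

P[1] = P[2] = P[3]

ECB encrypts each block independently with the same key, so equal ciphertext blocks imply equal plaintext blocks.
C[1] = C[2] = C[3] = 9, so P[1] = P[2] = P[3].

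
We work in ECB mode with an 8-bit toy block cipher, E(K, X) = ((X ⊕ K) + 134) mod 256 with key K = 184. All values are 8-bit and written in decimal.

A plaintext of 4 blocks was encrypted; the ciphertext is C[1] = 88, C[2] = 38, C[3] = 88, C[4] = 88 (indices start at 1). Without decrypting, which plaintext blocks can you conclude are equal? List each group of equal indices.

ECB encrypts each block independently with the same key, so equal ciphertext blocks imply equal plaintext blocks.
C[1] = C[3] = C[4] = 88, so P[1] = P[3] = P[4].

P[1] = P[3] = P[4]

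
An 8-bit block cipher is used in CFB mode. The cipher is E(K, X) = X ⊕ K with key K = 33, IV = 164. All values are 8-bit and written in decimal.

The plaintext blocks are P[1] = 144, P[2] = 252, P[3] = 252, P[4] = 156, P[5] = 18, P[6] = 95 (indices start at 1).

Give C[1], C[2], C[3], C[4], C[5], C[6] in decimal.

CFB encryption: C_i = P_i ⊕ E(K, C_{i−1}), with C_{0} = IV.
C[1]: E(K, 164) = 133; 144 ⊕ 133 = 21.
C[2]: E(K, 21) = 52; 252 ⊕ 52 = 200.
C[3]: E(K, 200) = 233; 252 ⊕ 233 = 21.
C[4]: E(K, 21) = 52; 156 ⊕ 52 = 168.
C[5]: E(K, 168) = 137; 18 ⊕ 137 = 155.
C[6]: E(K, 155) = 186; 95 ⊕ 186 = 229.

C[1] = 21, C[2] = 200, C[3] = 21, C[4] = 168, C[5] = 155, C[6] = 229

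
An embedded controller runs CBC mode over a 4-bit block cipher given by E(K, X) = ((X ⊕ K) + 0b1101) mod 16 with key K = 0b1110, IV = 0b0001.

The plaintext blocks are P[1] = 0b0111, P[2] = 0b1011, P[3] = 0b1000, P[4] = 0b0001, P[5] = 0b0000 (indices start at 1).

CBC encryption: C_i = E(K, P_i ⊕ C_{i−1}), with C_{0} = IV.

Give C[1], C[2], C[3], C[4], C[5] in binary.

C[1]: P[1] ⊕ 0b0001 = 0b0110; E(K, 0b0110) = 0b0101.
C[2]: P[2] ⊕ 0b0101 = 0b1110; E(K, 0b1110) = 0b1101.
C[3]: P[3] ⊕ 0b1101 = 0b0101; E(K, 0b0101) = 0b1000.
C[4]: P[4] ⊕ 0b1000 = 0b1001; E(K, 0b1001) = 0b0100.
C[5]: P[5] ⊕ 0b0100 = 0b0100; E(K, 0b0100) = 0b0111.

C[1] = 0b0101, C[2] = 0b1101, C[3] = 0b1000, C[4] = 0b0100, C[5] = 0b0111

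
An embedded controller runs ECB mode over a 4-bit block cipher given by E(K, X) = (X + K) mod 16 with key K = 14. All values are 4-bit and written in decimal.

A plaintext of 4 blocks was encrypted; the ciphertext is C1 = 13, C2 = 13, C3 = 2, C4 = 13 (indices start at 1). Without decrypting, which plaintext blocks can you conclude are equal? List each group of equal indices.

P1 = P2 = P4

ECB encrypts each block independently with the same key, so equal ciphertext blocks imply equal plaintext blocks.
C1 = C2 = C4 = 13, so P1 = P2 = P4.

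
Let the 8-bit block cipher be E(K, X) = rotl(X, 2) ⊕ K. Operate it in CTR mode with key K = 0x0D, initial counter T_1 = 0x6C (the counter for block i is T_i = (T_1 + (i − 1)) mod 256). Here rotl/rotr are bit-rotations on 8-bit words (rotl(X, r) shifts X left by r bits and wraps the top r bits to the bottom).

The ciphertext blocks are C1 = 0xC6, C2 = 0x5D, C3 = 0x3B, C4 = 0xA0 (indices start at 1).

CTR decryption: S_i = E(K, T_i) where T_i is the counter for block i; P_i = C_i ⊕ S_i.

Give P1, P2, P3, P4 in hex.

P1: T = 0x6C, S = E(K, T) = 0xBC; 0xC6 ⊕ 0xBC = 0x7A.
P2: T = 0x6D, S = E(K, T) = 0xB8; 0x5D ⊕ 0xB8 = 0xE5.
P3: T = 0x6E, S = E(K, T) = 0xB4; 0x3B ⊕ 0xB4 = 0x8F.
P4: T = 0x6F, S = E(K, T) = 0xB0; 0xA0 ⊕ 0xB0 = 0x10.

P1 = 0x7A, P2 = 0xE5, P3 = 0x8F, P4 = 0x10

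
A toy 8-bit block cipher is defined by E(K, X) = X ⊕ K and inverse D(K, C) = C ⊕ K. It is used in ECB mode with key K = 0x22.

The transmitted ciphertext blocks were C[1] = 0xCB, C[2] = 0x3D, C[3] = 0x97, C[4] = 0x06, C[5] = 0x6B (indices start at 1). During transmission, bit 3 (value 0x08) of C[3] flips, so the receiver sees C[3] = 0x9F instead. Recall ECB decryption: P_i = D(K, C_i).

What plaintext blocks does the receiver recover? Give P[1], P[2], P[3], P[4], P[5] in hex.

P[1] = 0xE9, P[2] = 0x1F, P[3] = 0xBD, P[4] = 0x24, P[5] = 0x49

Only C[3] changed, to 0x9F. In ECB, a change in C_i affects only P_i. Decrypting the received ciphertext:
P[1]: D(K, 0xCB) = 0xE9.
P[2]: D(K, 0x3D) = 0x1F.
P[3]: D(K, 0x9F) = 0xBD.
P[4]: D(K, 0x06) = 0x24.
P[5]: D(K, 0x6B) = 0x49.
Blocks that differ from the original plaintext: P[3].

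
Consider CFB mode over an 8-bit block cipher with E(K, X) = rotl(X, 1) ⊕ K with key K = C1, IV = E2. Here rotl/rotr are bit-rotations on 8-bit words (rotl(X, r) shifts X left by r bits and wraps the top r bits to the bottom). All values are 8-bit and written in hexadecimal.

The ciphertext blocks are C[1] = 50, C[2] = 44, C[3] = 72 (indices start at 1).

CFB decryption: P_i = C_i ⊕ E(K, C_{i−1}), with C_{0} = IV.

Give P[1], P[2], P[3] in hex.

P[1] = 54, P[2] = 25, P[3] = 3B

P[1]: E(K, E2) = 04; 50 ⊕ 04 = 54.
P[2]: E(K, 50) = 61; 44 ⊕ 61 = 25.
P[3]: E(K, 44) = 49; 72 ⊕ 49 = 3B.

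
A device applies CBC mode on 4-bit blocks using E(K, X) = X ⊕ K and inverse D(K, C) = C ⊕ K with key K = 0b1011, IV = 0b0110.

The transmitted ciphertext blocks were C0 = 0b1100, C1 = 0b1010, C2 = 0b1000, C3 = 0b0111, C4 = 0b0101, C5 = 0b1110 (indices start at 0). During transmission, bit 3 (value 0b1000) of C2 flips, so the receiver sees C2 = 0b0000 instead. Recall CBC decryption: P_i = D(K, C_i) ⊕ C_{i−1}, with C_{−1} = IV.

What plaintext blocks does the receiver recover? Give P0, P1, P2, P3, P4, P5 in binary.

P0 = 0b0001, P1 = 0b1101, P2 = 0b0001, P3 = 0b1100, P4 = 0b1001, P5 = 0b0000

Only C2 changed, to 0b0000. In CBC, a change in C_i garbles P_i and flips the same bit in P_{i+1}. Decrypting the received ciphertext:
P0: D(K, 0b1100) = 0b0111; 0b0111 ⊕ 0b0110 = 0b0001.
P1: D(K, 0b1010) = 0b0001; 0b0001 ⊕ 0b1100 = 0b1101.
P2: D(K, 0b0000) = 0b1011; 0b1011 ⊕ 0b1010 = 0b0001.
P3: D(K, 0b0111) = 0b1100; 0b1100 ⊕ 0b0000 = 0b1100.
P4: D(K, 0b0101) = 0b1110; 0b1110 ⊕ 0b0111 = 0b1001.
P5: D(K, 0b1110) = 0b0101; 0b0101 ⊕ 0b0101 = 0b0000.
Blocks that differ from the original plaintext: P2, P3.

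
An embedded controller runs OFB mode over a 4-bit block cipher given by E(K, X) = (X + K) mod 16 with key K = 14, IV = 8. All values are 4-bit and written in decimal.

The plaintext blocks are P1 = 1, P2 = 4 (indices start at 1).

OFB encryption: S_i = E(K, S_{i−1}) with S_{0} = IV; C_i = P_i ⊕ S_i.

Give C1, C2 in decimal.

C1: S = E(K, 8) = 6; 1 ⊕ 6 = 7.
C2: S = E(K, 6) = 4; 4 ⊕ 4 = 0.

C1 = 7, C2 = 0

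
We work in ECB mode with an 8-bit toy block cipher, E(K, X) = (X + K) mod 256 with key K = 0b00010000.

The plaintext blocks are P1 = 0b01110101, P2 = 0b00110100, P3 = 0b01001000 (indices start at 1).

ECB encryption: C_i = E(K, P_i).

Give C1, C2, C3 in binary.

C1: E(K, 0b01110101) = 0b10000101.
C2: E(K, 0b00110100) = 0b01000100.
C3: E(K, 0b01001000) = 0b01011000.

C1 = 0b10000101, C2 = 0b01000100, C3 = 0b01011000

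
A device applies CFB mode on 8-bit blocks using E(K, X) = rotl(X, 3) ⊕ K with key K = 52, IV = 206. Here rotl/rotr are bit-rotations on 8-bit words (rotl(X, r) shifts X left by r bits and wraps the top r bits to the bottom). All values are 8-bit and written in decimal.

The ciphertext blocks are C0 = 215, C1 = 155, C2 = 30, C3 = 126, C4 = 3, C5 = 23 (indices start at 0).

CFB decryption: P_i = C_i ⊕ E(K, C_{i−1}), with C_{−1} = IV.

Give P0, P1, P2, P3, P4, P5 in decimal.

P0: E(K, 206) = 66; 215 ⊕ 66 = 149.
P1: E(K, 215) = 138; 155 ⊕ 138 = 17.
P2: E(K, 155) = 232; 30 ⊕ 232 = 246.
P3: E(K, 30) = 196; 126 ⊕ 196 = 186.
P4: E(K, 126) = 199; 3 ⊕ 199 = 196.
P5: E(K, 3) = 44; 23 ⊕ 44 = 59.

P0 = 149, P1 = 17, P2 = 246, P3 = 186, P4 = 196, P5 = 59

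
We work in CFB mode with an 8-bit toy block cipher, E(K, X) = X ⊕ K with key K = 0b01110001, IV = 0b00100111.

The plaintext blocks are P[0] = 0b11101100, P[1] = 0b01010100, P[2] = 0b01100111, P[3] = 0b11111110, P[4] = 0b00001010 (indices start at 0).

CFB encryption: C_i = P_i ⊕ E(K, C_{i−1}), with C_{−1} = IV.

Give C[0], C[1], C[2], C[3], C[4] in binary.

C[0] = 0b10111010, C[1] = 0b10011111, C[2] = 0b10001001, C[3] = 0b00000110, C[4] = 0b01111101

C[0]: E(K, 0b00100111) = 0b01010110; 0b11101100 ⊕ 0b01010110 = 0b10111010.
C[1]: E(K, 0b10111010) = 0b11001011; 0b01010100 ⊕ 0b11001011 = 0b10011111.
C[2]: E(K, 0b10011111) = 0b11101110; 0b01100111 ⊕ 0b11101110 = 0b10001001.
C[3]: E(K, 0b10001001) = 0b11111000; 0b11111110 ⊕ 0b11111000 = 0b00000110.
C[4]: E(K, 0b00000110) = 0b01110111; 0b00001010 ⊕ 0b01110111 = 0b01111101.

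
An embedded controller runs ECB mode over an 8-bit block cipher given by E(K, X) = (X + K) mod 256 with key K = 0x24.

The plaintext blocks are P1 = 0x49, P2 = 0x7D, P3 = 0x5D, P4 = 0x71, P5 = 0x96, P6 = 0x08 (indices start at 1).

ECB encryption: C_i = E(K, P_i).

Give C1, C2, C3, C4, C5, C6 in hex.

C1: E(K, 0x49) = 0x6D.
C2: E(K, 0x7D) = 0xA1.
C3: E(K, 0x5D) = 0x81.
C4: E(K, 0x71) = 0x95.
C5: E(K, 0x96) = 0xBA.
C6: E(K, 0x08) = 0x2C.

C1 = 0x6D, C2 = 0xA1, C3 = 0x81, C4 = 0x95, C5 = 0xBA, C6 = 0x2C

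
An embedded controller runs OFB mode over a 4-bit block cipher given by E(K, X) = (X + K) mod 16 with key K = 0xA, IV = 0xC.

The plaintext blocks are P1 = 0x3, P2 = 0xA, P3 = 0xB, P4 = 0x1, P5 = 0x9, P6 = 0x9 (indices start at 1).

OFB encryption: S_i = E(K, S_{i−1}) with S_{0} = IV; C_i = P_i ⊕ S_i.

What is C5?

C1: S = E(K, 0xC) = 0x6; 0x3 ⊕ 0x6 = 0x5.
C2: S = E(K, 0x6) = 0x0; 0xA ⊕ 0x0 = 0xA.
C3: S = E(K, 0x0) = 0xA; 0xB ⊕ 0xA = 0x1.
C4: S = E(K, 0xA) = 0x4; 0x1 ⊕ 0x4 = 0x5.
C5: S = E(K, 0x4) = 0xE; 0x9 ⊕ 0xE = 0x7.

C5 = 0x7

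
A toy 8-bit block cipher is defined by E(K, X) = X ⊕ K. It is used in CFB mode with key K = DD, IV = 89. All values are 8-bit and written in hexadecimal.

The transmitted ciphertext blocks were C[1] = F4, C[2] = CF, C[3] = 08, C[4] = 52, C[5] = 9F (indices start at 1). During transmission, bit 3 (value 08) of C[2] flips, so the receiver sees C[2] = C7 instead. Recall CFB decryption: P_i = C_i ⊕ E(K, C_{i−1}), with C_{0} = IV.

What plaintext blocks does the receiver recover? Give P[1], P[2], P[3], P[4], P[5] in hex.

P[1] = A0, P[2] = EE, P[3] = 12, P[4] = 87, P[5] = 10

Only C[2] changed, to C7. In CFB, a change in C_i flips the same bit in P_i and garbles P_{i+1}. Decrypting the received ciphertext:
P[1]: E(K, 89) = 54; F4 ⊕ 54 = A0.
P[2]: E(K, F4) = 29; C7 ⊕ 29 = EE.
P[3]: E(K, C7) = 1A; 08 ⊕ 1A = 12.
P[4]: E(K, 08) = D5; 52 ⊕ D5 = 87.
P[5]: E(K, 52) = 8F; 9F ⊕ 8F = 10.
Blocks that differ from the original plaintext: P[2], P[3].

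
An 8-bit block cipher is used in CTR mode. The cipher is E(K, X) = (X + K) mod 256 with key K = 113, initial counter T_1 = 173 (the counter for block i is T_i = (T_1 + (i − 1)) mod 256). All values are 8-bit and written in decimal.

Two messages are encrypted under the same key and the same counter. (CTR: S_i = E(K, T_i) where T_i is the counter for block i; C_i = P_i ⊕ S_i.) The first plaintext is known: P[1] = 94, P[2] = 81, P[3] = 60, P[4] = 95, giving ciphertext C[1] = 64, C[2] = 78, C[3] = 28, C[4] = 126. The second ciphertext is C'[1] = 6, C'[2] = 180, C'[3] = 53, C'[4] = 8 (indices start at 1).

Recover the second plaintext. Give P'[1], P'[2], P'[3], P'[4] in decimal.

P'[1] = 24, P'[2] = 171, P'[3] = 21, P'[4] = 41

In CTR with a reused counter, both messages share the same keystream S_i, so C_i ⊕ C'_i = P_i ⊕ P'_i and thus P'_i = P_i ⊕ C_i ⊕ C'_i.
P'[1]: 94 ⊕ 64 ⊕ 6 = 24.
P'[2]: 81 ⊕ 78 ⊕ 180 = 171.
P'[3]: 60 ⊕ 28 ⊕ 53 = 21.
P'[4]: 95 ⊕ 126 ⊕ 8 = 41.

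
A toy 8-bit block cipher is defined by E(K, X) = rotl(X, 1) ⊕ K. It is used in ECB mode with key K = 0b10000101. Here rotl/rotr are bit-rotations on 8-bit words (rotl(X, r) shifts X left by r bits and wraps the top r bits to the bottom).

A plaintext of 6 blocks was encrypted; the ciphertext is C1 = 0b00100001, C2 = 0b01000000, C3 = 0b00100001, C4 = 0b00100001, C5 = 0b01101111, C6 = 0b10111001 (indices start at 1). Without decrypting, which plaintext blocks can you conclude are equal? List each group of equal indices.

P1 = P3 = P4

ECB encrypts each block independently with the same key, so equal ciphertext blocks imply equal plaintext blocks.
C1 = C3 = C4 = 0b00100001, so P1 = P3 = P4.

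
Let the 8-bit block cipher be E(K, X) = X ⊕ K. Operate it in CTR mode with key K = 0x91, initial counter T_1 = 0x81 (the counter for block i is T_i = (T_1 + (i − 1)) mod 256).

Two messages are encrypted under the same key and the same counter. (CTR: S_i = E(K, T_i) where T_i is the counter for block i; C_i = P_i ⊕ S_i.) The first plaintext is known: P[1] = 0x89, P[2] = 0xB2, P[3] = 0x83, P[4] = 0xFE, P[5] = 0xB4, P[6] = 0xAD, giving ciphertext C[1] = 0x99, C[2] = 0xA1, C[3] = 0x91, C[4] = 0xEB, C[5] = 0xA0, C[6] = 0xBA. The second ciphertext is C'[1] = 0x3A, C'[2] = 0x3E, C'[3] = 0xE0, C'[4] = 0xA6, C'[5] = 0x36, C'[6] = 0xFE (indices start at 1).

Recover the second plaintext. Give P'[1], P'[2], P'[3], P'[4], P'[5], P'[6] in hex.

P'[1] = 0x2A, P'[2] = 0x2D, P'[3] = 0xF2, P'[4] = 0xB3, P'[5] = 0x22, P'[6] = 0xE9

In CTR with a reused counter, both messages share the same keystream S_i, so C_i ⊕ C'_i = P_i ⊕ P'_i and thus P'_i = P_i ⊕ C_i ⊕ C'_i.
P'[1]: 0x89 ⊕ 0x99 ⊕ 0x3A = 0x2A.
P'[2]: 0xB2 ⊕ 0xA1 ⊕ 0x3E = 0x2D.
P'[3]: 0x83 ⊕ 0x91 ⊕ 0xE0 = 0xF2.
P'[4]: 0xFE ⊕ 0xEB ⊕ 0xA6 = 0xB3.
P'[5]: 0xB4 ⊕ 0xA0 ⊕ 0x36 = 0x22.
P'[6]: 0xAD ⊕ 0xBA ⊕ 0xFE = 0xE9.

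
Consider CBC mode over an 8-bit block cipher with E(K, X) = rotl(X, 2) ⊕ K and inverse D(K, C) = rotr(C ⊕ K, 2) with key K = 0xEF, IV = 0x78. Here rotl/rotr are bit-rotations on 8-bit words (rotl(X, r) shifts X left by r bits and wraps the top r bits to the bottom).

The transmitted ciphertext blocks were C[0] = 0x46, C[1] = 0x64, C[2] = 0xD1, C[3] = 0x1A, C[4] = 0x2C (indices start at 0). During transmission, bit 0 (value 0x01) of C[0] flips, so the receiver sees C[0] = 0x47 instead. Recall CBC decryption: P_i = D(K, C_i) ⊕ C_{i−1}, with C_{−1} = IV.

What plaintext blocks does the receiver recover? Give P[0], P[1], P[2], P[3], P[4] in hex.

P[0] = 0x52, P[1] = 0xA5, P[2] = 0xEB, P[3] = 0xAC, P[4] = 0xEA

Only C[0] changed, to 0x47. In CBC, a change in C_i garbles P_i and flips the same bit in P_{i+1}. Decrypting the received ciphertext:
P[0]: D(K, 0x47) = 0x2A; 0x2A ⊕ 0x78 = 0x52.
P[1]: D(K, 0x64) = 0xE2; 0xE2 ⊕ 0x47 = 0xA5.
P[2]: D(K, 0xD1) = 0x8F; 0x8F ⊕ 0x64 = 0xEB.
P[3]: D(K, 0x1A) = 0x7D; 0x7D ⊕ 0xD1 = 0xAC.
P[4]: D(K, 0x2C) = 0xF0; 0xF0 ⊕ 0x1A = 0xEA.
Blocks that differ from the original plaintext: P[0], P[1].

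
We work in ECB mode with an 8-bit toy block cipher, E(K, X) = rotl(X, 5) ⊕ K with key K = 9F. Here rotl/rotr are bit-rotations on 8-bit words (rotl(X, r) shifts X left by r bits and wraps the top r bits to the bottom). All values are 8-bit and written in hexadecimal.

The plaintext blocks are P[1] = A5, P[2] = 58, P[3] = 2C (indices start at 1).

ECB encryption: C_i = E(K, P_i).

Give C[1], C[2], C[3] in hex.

C[1]: E(K, A5) = 2B.
C[2]: E(K, 58) = 94.
C[3]: E(K, 2C) = 1A.

C[1] = 2B, C[2] = 94, C[3] = 1A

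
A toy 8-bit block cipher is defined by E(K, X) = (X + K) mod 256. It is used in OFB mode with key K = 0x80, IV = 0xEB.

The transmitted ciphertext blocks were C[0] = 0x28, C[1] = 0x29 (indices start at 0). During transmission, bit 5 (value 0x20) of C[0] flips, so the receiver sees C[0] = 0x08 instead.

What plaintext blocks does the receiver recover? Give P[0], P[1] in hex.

P[0] = 0x63, P[1] = 0xC2

OFB decryption: S_i = E(K, S_{i−1}) with S_{−1} = IV; P_i = C_i ⊕ S_i.
Only C[0] changed, to 0x08. In OFB, a change in C_i flips the same bit in P_i only; the keystream is unaffected. Decrypting the received ciphertext:
P[0]: S = E(K, 0xEB) = 0x6B; 0x08 ⊕ 0x6B = 0x63.
P[1]: S = E(K, 0x6B) = 0xEB; 0x29 ⊕ 0xEB = 0xC2.
Blocks that differ from the original plaintext: P[0].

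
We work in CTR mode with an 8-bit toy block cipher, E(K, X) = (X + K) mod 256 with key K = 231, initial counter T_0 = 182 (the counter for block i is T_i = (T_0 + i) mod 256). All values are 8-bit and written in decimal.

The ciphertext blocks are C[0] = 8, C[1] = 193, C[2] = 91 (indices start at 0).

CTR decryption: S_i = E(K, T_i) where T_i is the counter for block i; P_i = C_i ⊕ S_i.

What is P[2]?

P[2]: T = 184, S = E(K, T) = 159; 91 ⊕ 159 = 196.

P[2] = 196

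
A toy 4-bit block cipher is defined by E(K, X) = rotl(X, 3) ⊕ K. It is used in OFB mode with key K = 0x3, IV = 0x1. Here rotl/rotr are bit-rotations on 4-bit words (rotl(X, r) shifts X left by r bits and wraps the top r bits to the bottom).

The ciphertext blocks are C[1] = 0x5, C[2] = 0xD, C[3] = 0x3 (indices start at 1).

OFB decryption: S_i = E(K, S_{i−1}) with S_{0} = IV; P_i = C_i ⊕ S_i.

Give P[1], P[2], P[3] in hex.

P[1] = 0xE, P[2] = 0x3, P[3] = 0x7

P[1]: S = E(K, 0x1) = 0xB; 0x5 ⊕ 0xB = 0xE.
P[2]: S = E(K, 0xB) = 0xE; 0xD ⊕ 0xE = 0x3.
P[3]: S = E(K, 0xE) = 0x4; 0x3 ⊕ 0x4 = 0x7.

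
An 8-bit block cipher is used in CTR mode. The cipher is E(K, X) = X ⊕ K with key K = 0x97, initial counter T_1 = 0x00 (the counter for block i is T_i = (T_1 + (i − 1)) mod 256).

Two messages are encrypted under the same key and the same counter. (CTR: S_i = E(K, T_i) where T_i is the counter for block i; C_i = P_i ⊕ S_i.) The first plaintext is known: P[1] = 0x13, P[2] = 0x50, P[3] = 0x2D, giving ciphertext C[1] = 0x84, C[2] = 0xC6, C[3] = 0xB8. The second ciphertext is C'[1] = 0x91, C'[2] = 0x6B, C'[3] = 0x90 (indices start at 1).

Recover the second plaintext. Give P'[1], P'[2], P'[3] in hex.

P'[1] = 0x06, P'[2] = 0xFD, P'[3] = 0x05

In CTR with a reused counter, both messages share the same keystream S_i, so C_i ⊕ C'_i = P_i ⊕ P'_i and thus P'_i = P_i ⊕ C_i ⊕ C'_i.
P'[1]: 0x13 ⊕ 0x84 ⊕ 0x91 = 0x06.
P'[2]: 0x50 ⊕ 0xC6 ⊕ 0x6B = 0xFD.
P'[3]: 0x2D ⊕ 0xB8 ⊕ 0x90 = 0x05.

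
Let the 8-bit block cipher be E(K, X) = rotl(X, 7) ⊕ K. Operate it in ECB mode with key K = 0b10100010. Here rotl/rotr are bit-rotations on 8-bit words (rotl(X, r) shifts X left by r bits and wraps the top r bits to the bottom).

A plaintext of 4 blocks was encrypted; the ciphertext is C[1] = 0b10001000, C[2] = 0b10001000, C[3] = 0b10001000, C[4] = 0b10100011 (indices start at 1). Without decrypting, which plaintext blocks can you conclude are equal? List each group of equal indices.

ECB encrypts each block independently with the same key, so equal ciphertext blocks imply equal plaintext blocks.
C[1] = C[2] = C[3] = 0b10001000, so P[1] = P[2] = P[3].

P[1] = P[2] = P[3]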